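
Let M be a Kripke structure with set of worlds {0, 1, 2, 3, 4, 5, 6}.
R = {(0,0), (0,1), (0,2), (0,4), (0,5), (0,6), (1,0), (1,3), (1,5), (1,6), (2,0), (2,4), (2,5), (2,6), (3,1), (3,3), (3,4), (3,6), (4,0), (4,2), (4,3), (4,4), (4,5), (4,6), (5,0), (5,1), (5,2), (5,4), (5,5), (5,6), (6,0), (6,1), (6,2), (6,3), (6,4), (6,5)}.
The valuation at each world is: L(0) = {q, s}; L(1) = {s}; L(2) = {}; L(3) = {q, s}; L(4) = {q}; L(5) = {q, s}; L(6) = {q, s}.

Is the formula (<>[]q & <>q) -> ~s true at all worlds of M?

Let φ = (<>[]q & <>q) -> ~s. Evaluate φ at each world:
  0 (successors {0, 1, 2, 4, 5, 6}): φ is false.
  1 (successors {0, 3, 5, 6}): φ is true.
  2 (successors {0, 4, 5, 6}): φ is true.
  3 (successors {1, 3, 4, 6}): φ is false.
  4 (successors {0, 2, 3, 4, 5, 6}): φ is true.
  5 (successors {0, 1, 2, 4, 5, 6}): φ is false.
  6 (successors {0, 1, 2, 3, 4, 5}): φ is false.
Detail at 0 (counterexample):
  At 0: <>[]q & <>q is true, ~s is false, so (<>[]q & <>q) -> ~s is false.
    At 0: <>[]q is true, <>q is true, so <>[]q & <>q is true.
      At 0: <>[]q requires []q at some successor in {0, 1, 2, 4, 5, 6}.
        []q holds at 1, so <>[]q is true at 0.
      At 0: <>q requires q at some successor in {0, 1, 2, 4, 5, 6}.
        q holds at 0, so <>q is true at 0.

No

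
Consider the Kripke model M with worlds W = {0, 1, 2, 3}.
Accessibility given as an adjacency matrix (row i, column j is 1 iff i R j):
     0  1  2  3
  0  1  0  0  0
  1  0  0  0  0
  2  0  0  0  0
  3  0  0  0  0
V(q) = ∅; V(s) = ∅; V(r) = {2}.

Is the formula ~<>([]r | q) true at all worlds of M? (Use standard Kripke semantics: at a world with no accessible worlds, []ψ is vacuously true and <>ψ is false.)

Yes

Recall that []ψ holds at a world iff ψ holds at every accessible world, and <>ψ holds iff ψ holds at some accessible world.
Let φ = ~<>([]r | q). Evaluate φ at each world:
  0 (successors {0}): φ is true.
  1 (successors ∅): φ is true.
  2 (successors ∅): φ is true.
  3 (successors ∅): φ is true.
For instance, at 0:
  At 0: <>([]r | q) is false, so ~<>([]r | q) is true.
    At 0: <>([]r | q) requires []r | q at some successor in {0}.
      At 0: []r | q is false.
    So <>([]r | q) is false at 0.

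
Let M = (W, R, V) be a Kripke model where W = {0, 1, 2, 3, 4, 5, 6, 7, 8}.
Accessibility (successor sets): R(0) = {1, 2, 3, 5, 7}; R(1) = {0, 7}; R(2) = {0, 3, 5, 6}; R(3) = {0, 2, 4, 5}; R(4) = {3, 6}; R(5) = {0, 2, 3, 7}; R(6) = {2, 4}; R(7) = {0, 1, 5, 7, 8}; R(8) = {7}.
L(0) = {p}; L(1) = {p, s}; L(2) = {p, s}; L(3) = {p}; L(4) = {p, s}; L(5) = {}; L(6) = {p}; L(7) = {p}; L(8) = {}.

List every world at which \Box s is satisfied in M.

Let φ = \Box s. Evaluate φ at each world:
  0 (successors {1, 2, 3, 5, 7}): φ is false.
  1 (successors {0, 7}): φ is false.
  2 (successors {0, 3, 5, 6}): φ is false.
  3 (successors {0, 2, 4, 5}): φ is false.
  4 (successors {3, 6}): φ is false.
  5 (successors {0, 2, 3, 7}): φ is false.
  6 (successors {2, 4}): φ is true.
  7 (successors {0, 1, 5, 7, 8}): φ is false.
  8 (successors {7}): φ is false.
For instance, at 4:
  At 4: \Box s requires s at every successor {3, 6}.
    s fails at 3, so \Box s is false at 4.
Satisfying worlds: {6}

6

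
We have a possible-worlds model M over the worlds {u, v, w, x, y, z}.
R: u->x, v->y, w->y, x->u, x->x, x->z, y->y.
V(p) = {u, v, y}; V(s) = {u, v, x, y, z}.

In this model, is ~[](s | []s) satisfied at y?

No

Recall that []ψ holds at a world iff ψ holds at every accessible world, and <>ψ holds iff ψ holds at some accessible world.
At y: [](s | []s) is true, so ~[](s | []s) is false.
  At y: [](s | []s) requires s | []s at every successor {y}.
      At y: s is true, []s is true, so s | []s is true.
  So [](s | []s) is true at y.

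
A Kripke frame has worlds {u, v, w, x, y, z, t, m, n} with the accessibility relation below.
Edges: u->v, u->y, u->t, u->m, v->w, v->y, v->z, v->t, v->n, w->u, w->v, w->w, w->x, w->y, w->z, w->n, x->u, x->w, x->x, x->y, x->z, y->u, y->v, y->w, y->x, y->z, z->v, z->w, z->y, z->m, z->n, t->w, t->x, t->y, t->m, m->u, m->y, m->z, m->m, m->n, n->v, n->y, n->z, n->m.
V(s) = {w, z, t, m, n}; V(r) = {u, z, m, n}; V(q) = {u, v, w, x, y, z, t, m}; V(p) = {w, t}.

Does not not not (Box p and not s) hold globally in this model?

Yes

Let φ = not not not (Box p and not s). Evaluate φ at each world:
  u (successors {v, y, t, m}): φ is true.
  v (successors {w, y, z, t, n}): φ is true.
  w (successors {u, v, w, x, y, z, n}): φ is true.
  x (successors {u, w, x, y, z}): φ is true.
  y (successors {u, v, w, x, z}): φ is true.
  z (successors {v, w, y, m, n}): φ is true.
  t (successors {w, x, y, m}): φ is true.
  m (successors {u, y, z, m, n}): φ is true.
  n (successors {v, y, z, m}): φ is true.
For instance, at y:
  At y: not not (Box p and not s) is false, so not not not (Box p and not s) is true.
    At y: not (Box p and not s) is true, so not not (Box p and not s) is false.
      At y: Box p and not s is false, so not (Box p and not s) is true.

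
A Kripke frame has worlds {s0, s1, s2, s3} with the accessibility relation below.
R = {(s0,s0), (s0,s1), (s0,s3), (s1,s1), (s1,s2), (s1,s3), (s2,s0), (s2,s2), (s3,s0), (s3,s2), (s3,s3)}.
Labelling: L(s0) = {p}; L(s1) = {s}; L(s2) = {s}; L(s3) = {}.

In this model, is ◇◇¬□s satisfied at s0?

At s0: ◇◇¬□s requires ◇¬□s at some successor in {s0, s1, s3}.
  ◇¬□s holds at s0, so ◇◇¬□s is true at s0.
    At s0: ◇¬□s requires ¬□s at some successor in {s0, s1, s3}.
      ¬□s holds at s0, so ◇¬□s is true at s0.

Yes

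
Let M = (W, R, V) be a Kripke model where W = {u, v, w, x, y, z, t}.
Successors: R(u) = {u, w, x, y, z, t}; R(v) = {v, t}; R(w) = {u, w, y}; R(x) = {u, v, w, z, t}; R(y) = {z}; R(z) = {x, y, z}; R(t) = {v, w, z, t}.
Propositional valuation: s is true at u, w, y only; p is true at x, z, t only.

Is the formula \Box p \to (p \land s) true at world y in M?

No

At y: \Box p is true, p \land s is false, so \Box p \to (p \land s) is false.
  At y: \Box p requires p at every successor {z}.
    At z: p is true.
  So \Box p is true at y.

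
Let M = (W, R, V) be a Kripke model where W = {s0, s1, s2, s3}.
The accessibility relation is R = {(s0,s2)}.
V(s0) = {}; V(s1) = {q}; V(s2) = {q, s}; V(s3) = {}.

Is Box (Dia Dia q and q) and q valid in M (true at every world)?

No

Let φ = Box (Dia Dia q and q) and q. Evaluate φ at each world:
  s0 (successors {s2}): φ is false.
  s1 (successors ∅): φ is true.
  s2 (successors ∅): φ is true.
  s3 (successors ∅): φ is false.
Detail at s0 (counterexample):
  At s0: Box (Dia Dia q and q) is false, q is false, so Box (Dia Dia q and q) and q is false.
    At s0: Box (Dia Dia q and q) requires Dia Dia q and q at every successor {s2}.
      Dia Dia q and q fails at s2, so Box (Dia Dia q and q) is false at s0.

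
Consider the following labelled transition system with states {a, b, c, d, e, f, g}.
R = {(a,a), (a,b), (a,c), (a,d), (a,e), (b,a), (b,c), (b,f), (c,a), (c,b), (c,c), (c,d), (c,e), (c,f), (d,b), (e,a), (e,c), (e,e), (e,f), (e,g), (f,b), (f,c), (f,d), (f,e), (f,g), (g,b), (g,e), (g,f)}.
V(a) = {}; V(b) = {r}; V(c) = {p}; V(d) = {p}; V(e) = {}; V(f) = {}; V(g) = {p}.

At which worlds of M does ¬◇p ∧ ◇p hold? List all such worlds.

Let φ = ¬◇p ∧ ◇p. Evaluate φ at each world:
  a (successors {a, b, c, d, e}): φ is false.
  b (successors {a, c, f}): φ is false.
  c (successors {a, b, c, d, e, f}): φ is false.
  d (successors {b}): φ is false.
  e (successors {a, c, e, f, g}): φ is false.
  f (successors {b, c, d, e, g}): φ is false.
  g (successors {b, e, f}): φ is false.
For instance, at c:
  At c: ¬◇p is false, ◇p is true, so ¬◇p ∧ ◇p is false.
    At c: ◇p is true, so ¬◇p is false.
      At c: ◇p requires p at some successor in {a, b, c, d, e, f}.
        p holds at c, so ◇p is true at c.
    At c: ◇p requires p at some successor in {a, b, c, d, e, f}.
      p holds at c, so ◇p is true at c.
Satisfying worlds: none.

none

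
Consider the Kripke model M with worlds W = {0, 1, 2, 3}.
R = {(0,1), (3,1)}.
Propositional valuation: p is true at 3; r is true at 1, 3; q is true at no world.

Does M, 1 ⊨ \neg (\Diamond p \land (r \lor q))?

At 1: \Diamond p \land (r \lor q) is false, so \neg (\Diamond p \land (r \lor q)) is true.
  At 1: \Diamond p is false, r \lor q is true, so \Diamond p \land (r \lor q) is false.
    At 1: no accessible worlds, so \Diamond p is false.

Yes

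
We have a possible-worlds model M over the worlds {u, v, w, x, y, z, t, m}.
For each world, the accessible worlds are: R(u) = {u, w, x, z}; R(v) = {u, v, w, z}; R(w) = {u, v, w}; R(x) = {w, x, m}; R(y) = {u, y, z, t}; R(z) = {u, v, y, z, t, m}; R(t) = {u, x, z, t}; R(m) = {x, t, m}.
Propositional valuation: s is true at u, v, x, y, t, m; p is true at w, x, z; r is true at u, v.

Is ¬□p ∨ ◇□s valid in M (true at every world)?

Let φ = ¬□p ∨ ◇□s. Evaluate φ at each world:
  u (successors {u, w, x, z}): φ is true.
  v (successors {u, v, w, z}): φ is true.
  w (successors {u, v, w}): φ is true.
  x (successors {w, x, m}): φ is true.
  y (successors {u, y, z, t}): φ is true.
  z (successors {u, v, y, z, t, m}): φ is true.
  t (successors {u, x, z, t}): φ is true.
  m (successors {x, t, m}): φ is true.
For instance, at w:
  At w: ¬□p is true, ◇□s is false, so ¬□p ∨ ◇□s is true.
    At w: □p is false, so ¬□p is true.
      At w: □p requires p at every successor {u, v, w}.
        p fails at u, so □p is false at w.
    At w: ◇□s requires □s at some successor in {u, v, w}.
      At u: □s is false.
      At v: □s is false.
      At w: □s is false.
    So ◇□s is false at w.

Yes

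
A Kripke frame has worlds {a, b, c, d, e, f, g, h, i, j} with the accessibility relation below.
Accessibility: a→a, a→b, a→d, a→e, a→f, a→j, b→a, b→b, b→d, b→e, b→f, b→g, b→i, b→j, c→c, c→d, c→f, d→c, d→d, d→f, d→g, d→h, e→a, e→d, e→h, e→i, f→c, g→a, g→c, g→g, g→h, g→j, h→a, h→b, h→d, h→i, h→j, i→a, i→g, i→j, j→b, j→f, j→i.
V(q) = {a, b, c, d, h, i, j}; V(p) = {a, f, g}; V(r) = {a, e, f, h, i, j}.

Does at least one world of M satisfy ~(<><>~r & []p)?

Yes

Recall that []ψ holds at a world iff ψ holds at every accessible world, and <>ψ holds iff ψ holds at some accessible world.
Let φ = ~(<><>~r & []p). Evaluate φ at each world:
  a (successors {a, b, d, e, f, j}): φ is true.
  b (successors {a, b, d, e, f, g, i, j}): φ is true.
  c (successors {c, d, f}): φ is true.
  d (successors {c, d, f, g, h}): φ is true.
  e (successors {a, d, h, i}): φ is true.
  f (successors {c}): φ is true.
  g (successors {a, c, g, h, j}): φ is true.
  h (successors {a, b, d, i, j}): φ is true.
  i (successors {a, g, j}): φ is true.
  j (successors {b, f, i}): φ is true.
Detail at a (witness):
  At a: <><>~r & []p is false, so ~(<><>~r & []p) is true.
    At a: <><>~r is true, []p is false, so <><>~r & []p is false.
      At a: <><>~r requires <>~r at some successor in {a, b, d, e, f, j}.
        <>~r holds at a, so <><>~r is true at a.
      At a: []p requires p at every successor {a, b, d, e, f, j}.
        p fails at b, so []p is false at a.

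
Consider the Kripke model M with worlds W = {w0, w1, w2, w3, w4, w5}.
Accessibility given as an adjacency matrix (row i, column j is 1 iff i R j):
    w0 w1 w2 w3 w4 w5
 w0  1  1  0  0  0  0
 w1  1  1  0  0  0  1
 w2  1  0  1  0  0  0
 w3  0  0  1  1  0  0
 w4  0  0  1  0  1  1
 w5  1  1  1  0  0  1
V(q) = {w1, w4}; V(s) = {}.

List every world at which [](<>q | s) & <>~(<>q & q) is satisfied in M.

Let φ = [](<>q | s) & <>~(<>q & q). Evaluate φ at each world:
  w0 (successors {w0, w1}): φ is true.
  w1 (successors {w0, w1, w5}): φ is true.
  w2 (successors {w0, w2}): φ is false.
  w3 (successors {w2, w3}): φ is false.
  w4 (successors {w2, w4, w5}): φ is false.
  w5 (successors {w0, w1, w2, w5}): φ is false.
For instance, at w5:
  At w5: [](<>q | s) is false, <>~(<>q & q) is true, so [](<>q | s) & <>~(<>q & q) is false.
    At w5: [](<>q | s) requires <>q | s at every successor {w0, w1, w2, w5}.
      <>q | s fails at w2, so [](<>q | s) is false at w5.
    At w5: <>~(<>q & q) requires ~(<>q & q) at some successor in {w0, w1, w2, w5}.
      ~(<>q & q) holds at w0, so <>~(<>q & q) is true at w5.
Satisfying worlds: {w0, w1}

w0, w1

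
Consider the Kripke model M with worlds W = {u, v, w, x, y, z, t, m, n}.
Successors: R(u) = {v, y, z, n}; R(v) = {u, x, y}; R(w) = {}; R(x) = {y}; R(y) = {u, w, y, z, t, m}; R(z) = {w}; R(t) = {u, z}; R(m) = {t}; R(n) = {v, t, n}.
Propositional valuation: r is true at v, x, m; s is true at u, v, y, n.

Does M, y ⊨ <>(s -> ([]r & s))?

At y: <>(s -> ([]r & s)) requires s -> ([]r & s) at some successor in {u, w, y, z, t, m}.
  s -> ([]r & s) holds at w, so <>(s -> ([]r & s)) is true at y.
    At w: s is false, []r & s is false, so s -> ([]r & s) is true.
      At w: []r is true, s is false, so []r & s is false.

Yes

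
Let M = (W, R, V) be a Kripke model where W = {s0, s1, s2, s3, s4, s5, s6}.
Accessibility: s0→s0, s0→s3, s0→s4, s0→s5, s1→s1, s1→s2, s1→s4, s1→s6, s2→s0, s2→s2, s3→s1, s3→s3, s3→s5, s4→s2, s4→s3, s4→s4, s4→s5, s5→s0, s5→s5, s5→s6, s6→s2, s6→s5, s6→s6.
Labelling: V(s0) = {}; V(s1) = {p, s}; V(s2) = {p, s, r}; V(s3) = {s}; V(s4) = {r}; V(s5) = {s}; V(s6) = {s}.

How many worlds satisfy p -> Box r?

5

Recall that Box ψ holds at a world iff ψ holds at every accessible world, and Dia ψ holds iff ψ holds at some accessible world.
Let φ = p -> Box r. Evaluate φ at each world:
  s0 (successors {s0, s3, s4, s5}): φ is true.
  s1 (successors {s1, s2, s4, s6}): φ is false.
  s2 (successors {s0, s2}): φ is false.
  s3 (successors {s1, s3, s5}): φ is true.
  s4 (successors {s2, s3, s4, s5}): φ is true.
  s5 (successors {s0, s5, s6}): φ is true.
  s6 (successors {s2, s5, s6}): φ is true.
For instance, at s6:
  At s6: p is false, Box r is false, so p -> Box r is true.
    At s6: Box r requires r at every successor {s2, s5, s6}.
      r fails at s5, so Box r is false at s6.
Satisfying worlds: {s0, s3, s4, s5, s6}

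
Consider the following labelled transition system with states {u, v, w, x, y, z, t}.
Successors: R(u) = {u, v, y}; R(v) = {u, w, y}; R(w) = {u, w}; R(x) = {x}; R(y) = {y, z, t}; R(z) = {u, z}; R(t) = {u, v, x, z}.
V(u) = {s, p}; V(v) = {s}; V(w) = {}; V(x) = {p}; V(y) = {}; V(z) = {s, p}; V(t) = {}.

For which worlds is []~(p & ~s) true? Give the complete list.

u, v, w, y, z

Recall that []ψ holds at a world iff ψ holds at every accessible world, and <>ψ holds iff ψ holds at some accessible world.
Let φ = []~(p & ~s). Evaluate φ at each world:
  u (successors {u, v, y}): φ is true.
  v (successors {u, w, y}): φ is true.
  w (successors {u, w}): φ is true.
  x (successors {x}): φ is false.
  y (successors {y, z, t}): φ is true.
  z (successors {u, z}): φ is true.
  t (successors {u, v, x, z}): φ is false.
For instance, at v:
  At v: []~(p & ~s) requires ~(p & ~s) at every successor {u, w, y}.
    At u: ~(p & ~s) is true.
    At w: ~(p & ~s) is true.
    At y: ~(p & ~s) is true.
  So []~(p & ~s) is true at v.
Satisfying worlds: {u, v, w, y, z}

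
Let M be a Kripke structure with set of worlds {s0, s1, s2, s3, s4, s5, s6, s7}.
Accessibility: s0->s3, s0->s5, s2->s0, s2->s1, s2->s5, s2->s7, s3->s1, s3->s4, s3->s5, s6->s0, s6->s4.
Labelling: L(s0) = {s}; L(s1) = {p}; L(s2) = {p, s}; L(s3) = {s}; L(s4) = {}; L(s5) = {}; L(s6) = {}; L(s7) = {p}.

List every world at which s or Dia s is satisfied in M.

Recall that Dia ψ holds at a world iff ψ holds at some accessible world.
Let φ = s or Dia s. Evaluate φ at each world:
  s0 (successors {s3, s5}): φ is true.
  s1 (successors ∅): φ is false.
  s2 (successors {s0, s1, s5, s7}): φ is true.
  s3 (successors {s1, s4, s5}): φ is true.
  s4 (successors ∅): φ is false.
  s5 (successors ∅): φ is false.
  s6 (successors {s0, s4}): φ is true.
  s7 (successors ∅): φ is false.
For instance, at s2:
  At s2: s is true, Dia s is true, so s or Dia s is true.
    At s2: Dia s requires s at some successor in {s0, s1, s5, s7}.
      s holds at s0, so Dia s is true at s2.
Satisfying worlds: {s0, s2, s3, s6}

s0, s2, s3, s6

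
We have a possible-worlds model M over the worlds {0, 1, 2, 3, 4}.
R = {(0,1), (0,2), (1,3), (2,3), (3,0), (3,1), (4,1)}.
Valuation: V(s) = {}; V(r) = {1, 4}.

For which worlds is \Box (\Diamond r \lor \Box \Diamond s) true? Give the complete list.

Let φ = \Box (\Diamond r \lor \Box \Diamond s). Evaluate φ at each world:
  0 (successors {1, 2}): φ is false.
  1 (successors {3}): φ is true.
  2 (successors {3}): φ is true.
  3 (successors {0, 1}): φ is false.
  4 (successors {1}): φ is false.
For instance, at 0:
  At 0: \Box (\Diamond r \lor \Box \Diamond s) requires \Diamond r \lor \Box \Diamond s at every successor {1, 2}.
    \Diamond r \lor \Box \Diamond s fails at 1, so \Box (\Diamond r \lor \Box \Diamond s) is false at 0.
      At 1: \Diamond r is false, \Box \Diamond s is false, so \Diamond r \lor \Box \Diamond s is false.
Satisfying worlds: {1, 2}

1, 2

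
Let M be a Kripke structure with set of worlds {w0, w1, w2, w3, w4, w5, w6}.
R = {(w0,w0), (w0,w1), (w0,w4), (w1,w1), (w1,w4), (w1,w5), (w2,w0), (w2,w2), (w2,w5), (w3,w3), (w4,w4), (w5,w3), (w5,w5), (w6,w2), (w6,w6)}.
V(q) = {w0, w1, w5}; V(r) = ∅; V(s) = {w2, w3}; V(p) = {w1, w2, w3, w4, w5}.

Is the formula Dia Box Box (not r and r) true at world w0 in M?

Recall that Box ψ holds at a world iff ψ holds at every accessible world, and Dia ψ holds iff ψ holds at some accessible world.
At w0: Dia Box Box (not r and r) requires Box Box (not r and r) at some successor in {w0, w1, w4}.
  At w0: Box Box (not r and r) is false.
  At w1: Box Box (not r and r) is false.
  At w4: Box Box (not r and r) is false.
So Dia Box Box (not r and r) is false at w0.

No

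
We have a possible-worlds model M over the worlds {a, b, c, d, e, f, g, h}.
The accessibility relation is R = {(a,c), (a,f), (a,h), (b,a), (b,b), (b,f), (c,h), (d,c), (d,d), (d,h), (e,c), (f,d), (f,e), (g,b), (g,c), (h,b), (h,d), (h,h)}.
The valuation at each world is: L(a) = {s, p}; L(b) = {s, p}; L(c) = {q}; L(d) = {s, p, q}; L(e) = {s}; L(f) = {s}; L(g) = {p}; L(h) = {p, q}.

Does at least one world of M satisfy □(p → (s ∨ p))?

Yes

Let φ = □(p → (s ∨ p)). Evaluate φ at each world:
  a (successors {c, f, h}): φ is true.
  b (successors {a, b, f}): φ is true.
  c (successors {h}): φ is true.
  d (successors {c, d, h}): φ is true.
  e (successors {c}): φ is true.
  f (successors {d, e}): φ is true.
  g (successors {b, c}): φ is true.
  h (successors {b, d, h}): φ is true.
Detail at a (witness):
  At a: □(p → (s ∨ p)) requires p → (s ∨ p) at every successor {c, f, h}.
    At c: p → (s ∨ p) is true.
    At f: p → (s ∨ p) is true.
    At h: p → (s ∨ p) is true.
  So □(p → (s ∨ p)) is true at a.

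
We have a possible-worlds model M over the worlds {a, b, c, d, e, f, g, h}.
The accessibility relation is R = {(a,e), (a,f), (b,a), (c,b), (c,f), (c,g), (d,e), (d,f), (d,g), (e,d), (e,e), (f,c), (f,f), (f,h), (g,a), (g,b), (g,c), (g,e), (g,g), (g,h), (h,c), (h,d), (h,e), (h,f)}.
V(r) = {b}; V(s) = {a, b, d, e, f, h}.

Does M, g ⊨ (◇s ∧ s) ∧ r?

No

Recall that ◇ψ holds at a world iff ψ holds at some accessible world.
At g: ◇s ∧ s is false, r is false, so (◇s ∧ s) ∧ r is false.
  At g: ◇s is true, s is false, so ◇s ∧ s is false.
    At g: ◇s requires s at some successor in {a, b, c, e, g, h}.
      s holds at a, so ◇s is true at g.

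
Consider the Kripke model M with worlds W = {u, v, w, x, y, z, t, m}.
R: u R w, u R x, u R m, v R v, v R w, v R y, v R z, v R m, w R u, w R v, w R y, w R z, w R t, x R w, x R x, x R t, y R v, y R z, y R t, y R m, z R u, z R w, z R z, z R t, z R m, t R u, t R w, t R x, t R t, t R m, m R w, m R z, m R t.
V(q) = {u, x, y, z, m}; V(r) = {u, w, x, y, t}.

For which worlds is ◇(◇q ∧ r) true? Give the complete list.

Let φ = ◇(◇q ∧ r). Evaluate φ at each world:
  u (successors {w, x, m}): φ is true.
  v (successors {v, w, y, z, m}): φ is true.
  w (successors {u, v, y, z, t}): φ is true.
  x (successors {w, x, t}): φ is true.
  y (successors {v, z, t, m}): φ is true.
  z (successors {u, w, z, t, m}): φ is true.
  t (successors {u, w, x, t, m}): φ is true.
  m (successors {w, z, t}): φ is true.
For instance, at v:
  At v: ◇(◇q ∧ r) requires ◇q ∧ r at some successor in {v, w, y, z, m}.
    ◇q ∧ r holds at w, so ◇(◇q ∧ r) is true at v.
      At w: ◇q is true, r is true, so ◇q ∧ r is true.
Satisfying worlds: {u, v, w, x, y, z, t, m}

u, v, w, x, y, z, t, m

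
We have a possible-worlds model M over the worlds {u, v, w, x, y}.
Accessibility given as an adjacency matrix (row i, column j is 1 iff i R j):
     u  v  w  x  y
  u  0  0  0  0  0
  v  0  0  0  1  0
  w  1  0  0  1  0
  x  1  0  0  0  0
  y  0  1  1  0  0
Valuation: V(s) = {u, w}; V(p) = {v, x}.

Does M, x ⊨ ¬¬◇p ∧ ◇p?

No

At x: ¬¬◇p is false, ◇p is false, so ¬¬◇p ∧ ◇p is false.
  At x: ¬◇p is true, so ¬¬◇p is false.
    At x: ◇p is false, so ¬◇p is true.
      At x: ◇p requires p at some successor in {u}.
        At u: p is false.
      So ◇p is false at x.
  At x: ◇p requires p at some successor in {u}.
    At u: p is false.
  So ◇p is false at x.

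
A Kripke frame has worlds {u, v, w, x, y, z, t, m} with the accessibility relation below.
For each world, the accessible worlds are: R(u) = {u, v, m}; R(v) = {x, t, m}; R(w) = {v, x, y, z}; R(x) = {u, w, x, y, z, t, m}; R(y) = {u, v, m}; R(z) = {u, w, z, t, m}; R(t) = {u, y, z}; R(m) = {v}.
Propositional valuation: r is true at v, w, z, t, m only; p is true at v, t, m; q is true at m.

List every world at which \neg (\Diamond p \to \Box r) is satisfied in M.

u, v, w, x, y, z

Let φ = \neg (\Diamond p \to \Box r). Evaluate φ at each world:
  u (successors {u, v, m}): φ is true.
  v (successors {x, t, m}): φ is true.
  w (successors {v, x, y, z}): φ is true.
  x (successors {u, w, x, y, z, t, m}): φ is true.
  y (successors {u, v, m}): φ is true.
  z (successors {u, w, z, t, m}): φ is true.
  t (successors {u, y, z}): φ is false.
  m (successors {v}): φ is false.
For instance, at t:
  At t: \Diamond p \to \Box r is true, so \neg (\Diamond p \to \Box r) is false.
    At t: \Diamond p is false, \Box r is false, so \Diamond p \to \Box r is true.
      At t: \Diamond p requires p at some successor in {u, y, z}.
        At u: p is false.
        At y: p is false.
        At z: p is false.
      So \Diamond p is false at t.
      At t: \Box r requires r at every successor {u, y, z}.
        r fails at u, so \Box r is false at t.
Satisfying worlds: {u, v, w, x, y, z}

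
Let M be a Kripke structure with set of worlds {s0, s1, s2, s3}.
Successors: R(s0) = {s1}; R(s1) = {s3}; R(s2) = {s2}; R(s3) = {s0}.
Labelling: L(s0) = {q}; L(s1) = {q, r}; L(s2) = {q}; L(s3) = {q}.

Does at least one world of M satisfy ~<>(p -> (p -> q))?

No

Let φ = ~<>(p -> (p -> q)). Evaluate φ at each world:
  s0 (successors {s1}): φ is false.
  s1 (successors {s3}): φ is false.
  s2 (successors {s2}): φ is false.
  s3 (successors {s0}): φ is false.
For instance, at s2:
  At s2: <>(p -> (p -> q)) is true, so ~<>(p -> (p -> q)) is false.
    At s2: <>(p -> (p -> q)) requires p -> (p -> q) at some successor in {s2}.
      p -> (p -> q) holds at s2, so <>(p -> (p -> q)) is true at s2.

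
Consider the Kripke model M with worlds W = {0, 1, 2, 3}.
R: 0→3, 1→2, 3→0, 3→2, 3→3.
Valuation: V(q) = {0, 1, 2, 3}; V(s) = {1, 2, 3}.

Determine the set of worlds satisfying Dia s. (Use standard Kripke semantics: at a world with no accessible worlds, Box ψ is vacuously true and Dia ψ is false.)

Let φ = Dia s. Evaluate φ at each world:
  0 (successors {3}): φ is true.
  1 (successors {2}): φ is true.
  2 (successors ∅): φ is false.
  3 (successors {0, 2, 3}): φ is true.
For instance, at 1:
  At 1: Dia s requires s at some successor in {2}.
    s holds at 2, so Dia s is true at 1.
Satisfying worlds: {0, 1, 3}

0, 1, 3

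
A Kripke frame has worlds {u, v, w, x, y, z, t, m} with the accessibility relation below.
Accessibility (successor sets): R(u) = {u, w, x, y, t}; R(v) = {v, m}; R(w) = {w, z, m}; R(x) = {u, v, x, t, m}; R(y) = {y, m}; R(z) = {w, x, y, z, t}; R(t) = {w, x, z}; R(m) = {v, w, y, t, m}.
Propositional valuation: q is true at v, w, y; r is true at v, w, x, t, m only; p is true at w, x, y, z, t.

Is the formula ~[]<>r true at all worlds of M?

Let φ = ~[]<>r. Evaluate φ at each world:
  u (successors {u, w, x, y, t}): φ is false.
  v (successors {v, m}): φ is false.
  w (successors {w, z, m}): φ is false.
  x (successors {u, v, x, t, m}): φ is false.
  y (successors {y, m}): φ is false.
  z (successors {w, x, y, z, t}): φ is false.
  t (successors {w, x, z}): φ is false.
  m (successors {v, w, y, t, m}): φ is false.
Detail at u (counterexample):
  At u: []<>r is true, so ~[]<>r is false.
    At u: []<>r requires <>r at every successor {u, w, x, y, t}.
      At u: <>r is true.
      At w: <>r is true.
      At x: <>r is true.
      At y: <>r is true.
      At t: <>r is true.
    So []<>r is true at u.

No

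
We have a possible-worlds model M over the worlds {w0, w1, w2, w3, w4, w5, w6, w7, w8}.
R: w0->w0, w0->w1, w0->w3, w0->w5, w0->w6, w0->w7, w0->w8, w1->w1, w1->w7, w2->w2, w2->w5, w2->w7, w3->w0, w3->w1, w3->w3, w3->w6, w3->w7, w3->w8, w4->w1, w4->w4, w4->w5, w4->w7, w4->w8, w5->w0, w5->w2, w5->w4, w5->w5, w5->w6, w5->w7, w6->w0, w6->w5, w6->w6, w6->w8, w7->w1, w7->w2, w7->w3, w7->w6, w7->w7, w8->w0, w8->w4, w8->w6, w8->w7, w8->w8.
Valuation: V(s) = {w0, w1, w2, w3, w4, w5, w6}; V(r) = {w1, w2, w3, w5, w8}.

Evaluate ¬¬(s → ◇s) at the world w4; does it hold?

Yes

At w4: ¬(s → ◇s) is false, so ¬¬(s → ◇s) is true.
  At w4: s → ◇s is true, so ¬(s → ◇s) is false.
    At w4: s is true, ◇s is true, so s → ◇s is true.
      At w4: ◇s requires s at some successor in {w1, w4, w5, w7, w8}.
        s holds at w1, so ◇s is true at w4.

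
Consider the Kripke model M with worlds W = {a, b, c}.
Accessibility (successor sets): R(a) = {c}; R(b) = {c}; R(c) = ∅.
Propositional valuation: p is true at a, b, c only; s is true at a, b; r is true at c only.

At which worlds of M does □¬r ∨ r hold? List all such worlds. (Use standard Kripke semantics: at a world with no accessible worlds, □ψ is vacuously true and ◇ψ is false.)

Recall that □ψ holds at a world iff ψ holds at every accessible world, and ◇ψ holds iff ψ holds at some accessible world.
Let φ = □¬r ∨ r. Evaluate φ at each world:
  a (successors {c}): φ is false.
  b (successors {c}): φ is false.
  c (successors ∅): φ is true.
For instance, at a:
  At a: □¬r is false, r is false, so □¬r ∨ r is false.
    At a: □¬r requires ¬r at every successor {c}.
      ¬r fails at c, so □¬r is false at a.
Satisfying worlds: {c}

c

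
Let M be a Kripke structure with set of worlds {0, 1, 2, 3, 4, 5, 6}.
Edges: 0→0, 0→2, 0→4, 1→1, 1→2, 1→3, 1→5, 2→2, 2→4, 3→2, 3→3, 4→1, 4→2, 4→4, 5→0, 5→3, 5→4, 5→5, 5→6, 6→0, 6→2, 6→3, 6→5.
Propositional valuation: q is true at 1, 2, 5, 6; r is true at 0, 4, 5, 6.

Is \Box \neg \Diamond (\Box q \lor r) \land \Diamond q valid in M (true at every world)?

Let φ = \Box \neg \Diamond (\Box q \lor r) \land \Diamond q. Evaluate φ at each world:
  0 (successors {0, 2, 4}): φ is false.
  1 (successors {1, 2, 3, 5}): φ is false.
  2 (successors {2, 4}): φ is false.
  3 (successors {2, 3}): φ is false.
  4 (successors {1, 2, 4}): φ is false.
  5 (successors {0, 3, 4, 5, 6}): φ is false.
  6 (successors {0, 2, 3, 5}): φ is false.
Detail at 0 (counterexample):
  At 0: \Box \neg \Diamond (\Box q \lor r) is false, \Diamond q is true, so \Box \neg \Diamond (\Box q \lor r) \land \Diamond q is false.
    At 0: \Box \neg \Diamond (\Box q \lor r) requires \neg \Diamond (\Box q \lor r) at every successor {0, 2, 4}.
      \neg \Diamond (\Box q \lor r) fails at 0, so \Box \neg \Diamond (\Box q \lor r) is false at 0.
    At 0: \Diamond q requires q at some successor in {0, 2, 4}.
      q holds at 2, so \Diamond q is true at 0.

No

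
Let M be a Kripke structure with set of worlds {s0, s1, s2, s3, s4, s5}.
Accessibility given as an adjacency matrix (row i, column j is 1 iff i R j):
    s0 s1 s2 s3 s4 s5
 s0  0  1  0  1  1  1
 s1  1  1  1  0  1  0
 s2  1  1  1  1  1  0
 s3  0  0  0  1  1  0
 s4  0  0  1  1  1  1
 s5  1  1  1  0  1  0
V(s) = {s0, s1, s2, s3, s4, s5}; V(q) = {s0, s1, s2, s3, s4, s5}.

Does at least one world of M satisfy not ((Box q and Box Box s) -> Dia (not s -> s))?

Let φ = not ((Box q and Box Box s) -> Dia (not s -> s)). Evaluate φ at each world:
  s0 (successors {s1, s3, s4, s5}): φ is false.
  s1 (successors {s0, s1, s2, s4}): φ is false.
  s2 (successors {s0, s1, s2, s3, s4}): φ is false.
  s3 (successors {s3, s4}): φ is false.
  s4 (successors {s2, s3, s4, s5}): φ is false.
  s5 (successors {s0, s1, s2, s4}): φ is false.
For instance, at s2:
  At s2: (Box q and Box Box s) -> Dia (not s -> s) is true, so not ((Box q and Box Box s) -> Dia (not s -> s)) is false.
    At s2: Box q and Box Box s is true, Dia (not s -> s) is true, so (Box q and Box Box s) -> Dia (not s -> s) is true.
      At s2: Box q is true, Box Box s is true, so Box q and Box Box s is true.
      At s2: Dia (not s -> s) requires not s -> s at some successor in {s0, s1, s2, s3, s4}.
        not s -> s holds at s0, so Dia (not s -> s) is true at s2.

No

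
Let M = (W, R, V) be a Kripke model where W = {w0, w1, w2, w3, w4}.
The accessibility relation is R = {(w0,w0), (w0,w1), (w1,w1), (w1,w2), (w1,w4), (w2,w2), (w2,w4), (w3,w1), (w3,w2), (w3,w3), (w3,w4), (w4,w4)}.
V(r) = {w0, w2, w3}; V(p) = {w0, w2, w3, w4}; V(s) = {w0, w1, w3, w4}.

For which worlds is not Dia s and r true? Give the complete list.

Let φ = not Dia s and r. Evaluate φ at each world:
  w0 (successors {w0, w1}): φ is false.
  w1 (successors {w1, w2, w4}): φ is false.
  w2 (successors {w2, w4}): φ is false.
  w3 (successors {w1, w2, w3, w4}): φ is false.
  w4 (successors {w4}): φ is false.
For instance, at w4:
  At w4: not Dia s is false, r is false, so not Dia s and r is false.
    At w4: Dia s is true, so not Dia s is false.
      At w4: Dia s requires s at some successor in {w4}.
        s holds at w4, so Dia s is true at w4.
Satisfying worlds: none.

none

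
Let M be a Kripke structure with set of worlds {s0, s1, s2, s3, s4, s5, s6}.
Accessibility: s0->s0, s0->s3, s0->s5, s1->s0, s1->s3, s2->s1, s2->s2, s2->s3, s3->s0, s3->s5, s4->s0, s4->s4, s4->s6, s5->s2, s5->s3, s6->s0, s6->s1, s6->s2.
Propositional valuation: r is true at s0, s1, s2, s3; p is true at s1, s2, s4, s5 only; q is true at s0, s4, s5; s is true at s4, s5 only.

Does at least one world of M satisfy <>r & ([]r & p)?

Yes

Recall that []ψ holds at a world iff ψ holds at every accessible world, and <>ψ holds iff ψ holds at some accessible world.
Let φ = <>r & ([]r & p). Evaluate φ at each world:
  s0 (successors {s0, s3, s5}): φ is false.
  s1 (successors {s0, s3}): φ is true.
  s2 (successors {s1, s2, s3}): φ is true.
  s3 (successors {s0, s5}): φ is false.
  s4 (successors {s0, s4, s6}): φ is false.
  s5 (successors {s2, s3}): φ is true.
  s6 (successors {s0, s1, s2}): φ is false.
Detail at s1 (witness):
  At s1: <>r is true, []r & p is true, so <>r & ([]r & p) is true.
    At s1: <>r requires r at some successor in {s0, s3}.
      r holds at s0, so <>r is true at s1.
    At s1: []r is true, p is true, so []r & p is true.
      At s1: []r requires r at every successor {s0, s3}.
        At s0: r is true.
        At s3: r is true.
      So []r is true at s1.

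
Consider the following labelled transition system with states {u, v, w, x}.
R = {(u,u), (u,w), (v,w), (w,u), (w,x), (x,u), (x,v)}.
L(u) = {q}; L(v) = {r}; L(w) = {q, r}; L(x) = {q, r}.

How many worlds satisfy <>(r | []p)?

Let φ = <>(r | []p). Evaluate φ at each world:
  u (successors {u, w}): φ is true.
  v (successors {w}): φ is true.
  w (successors {u, x}): φ is true.
  x (successors {u, v}): φ is true.
For instance, at u:
  At u: <>(r | []p) requires r | []p at some successor in {u, w}.
    r | []p holds at w, so <>(r | []p) is true at u.
      At w: r is true, []p is false, so r | []p is true.
Satisfying worlds: {u, v, w, x}

4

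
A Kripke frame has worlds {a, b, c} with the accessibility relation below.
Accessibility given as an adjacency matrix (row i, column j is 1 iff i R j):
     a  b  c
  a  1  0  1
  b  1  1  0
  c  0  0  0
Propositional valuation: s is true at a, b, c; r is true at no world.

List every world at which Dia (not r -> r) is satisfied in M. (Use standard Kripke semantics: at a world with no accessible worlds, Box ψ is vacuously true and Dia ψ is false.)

none

Let φ = Dia (not r -> r). Evaluate φ at each world:
  a (successors {a, c}): φ is false.
  b (successors {a, b}): φ is false.
  c (successors ∅): φ is false.
For instance, at b:
  At b: Dia (not r -> r) requires not r -> r at some successor in {a, b}.
    At a: not r -> r is false.
    At b: not r -> r is false.
  So Dia (not r -> r) is false at b.
Satisfying worlds: none.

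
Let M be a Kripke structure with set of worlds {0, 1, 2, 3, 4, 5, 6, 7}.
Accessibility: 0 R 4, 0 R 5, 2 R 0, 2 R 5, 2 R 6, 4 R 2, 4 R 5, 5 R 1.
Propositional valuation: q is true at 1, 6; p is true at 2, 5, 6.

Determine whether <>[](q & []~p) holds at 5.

Recall that []ψ holds at a world iff ψ holds at every accessible world, and <>ψ holds iff ψ holds at some accessible world.
At 5: <>[](q & []~p) requires [](q & []~p) at some successor in {1}.
  [](q & []~p) holds at 1, so <>[](q & []~p) is true at 5.
    At 1: no accessible worlds, so [](q & []~p) holds vacuously.

Yes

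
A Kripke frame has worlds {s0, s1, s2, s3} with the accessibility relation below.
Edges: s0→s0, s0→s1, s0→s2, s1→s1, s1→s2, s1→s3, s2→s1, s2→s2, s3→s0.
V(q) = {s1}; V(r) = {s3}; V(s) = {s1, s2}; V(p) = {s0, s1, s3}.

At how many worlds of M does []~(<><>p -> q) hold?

Let φ = []~(<><>p -> q). Evaluate φ at each world:
  s0 (successors {s0, s1, s2}): φ is false.
  s1 (successors {s1, s2, s3}): φ is false.
  s2 (successors {s1, s2}): φ is false.
  s3 (successors {s0}): φ is true.
For instance, at s1:
  At s1: []~(<><>p -> q) requires ~(<><>p -> q) at every successor {s1, s2, s3}.
    ~(<><>p -> q) fails at s1, so []~(<><>p -> q) is false at s1.
      At s1: <><>p -> q is true, so ~(<><>p -> q) is false.
Satisfying worlds: {s3}

1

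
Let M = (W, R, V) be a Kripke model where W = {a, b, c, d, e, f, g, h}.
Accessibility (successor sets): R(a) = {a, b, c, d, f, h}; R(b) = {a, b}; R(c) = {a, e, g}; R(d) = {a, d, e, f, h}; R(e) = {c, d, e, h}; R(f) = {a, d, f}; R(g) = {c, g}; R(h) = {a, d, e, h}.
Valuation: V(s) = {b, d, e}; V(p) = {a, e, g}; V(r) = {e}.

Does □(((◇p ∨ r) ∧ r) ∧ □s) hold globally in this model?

No

Let φ = □(((◇p ∨ r) ∧ r) ∧ □s). Evaluate φ at each world:
  a (successors {a, b, c, d, f, h}): φ is false.
  b (successors {a, b}): φ is false.
  c (successors {a, e, g}): φ is false.
  d (successors {a, d, e, f, h}): φ is false.
  e (successors {c, d, e, h}): φ is false.
  f (successors {a, d, f}): φ is false.
  g (successors {c, g}): φ is false.
  h (successors {a, d, e, h}): φ is false.
Detail at a (counterexample):
  At a: □(((◇p ∨ r) ∧ r) ∧ □s) requires ((◇p ∨ r) ∧ r) ∧ □s at every successor {a, b, c, d, f, h}.
    ((◇p ∨ r) ∧ r) ∧ □s fails at a, so □(((◇p ∨ r) ∧ r) ∧ □s) is false at a.
      At a: (◇p ∨ r) ∧ r is false, □s is false, so ((◇p ∨ r) ∧ r) ∧ □s is false.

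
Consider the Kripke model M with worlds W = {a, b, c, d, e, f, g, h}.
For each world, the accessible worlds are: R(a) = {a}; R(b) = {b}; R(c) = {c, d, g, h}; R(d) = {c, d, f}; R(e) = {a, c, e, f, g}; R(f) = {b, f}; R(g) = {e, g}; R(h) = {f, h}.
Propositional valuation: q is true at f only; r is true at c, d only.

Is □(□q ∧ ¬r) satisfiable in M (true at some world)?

No

Let φ = □(□q ∧ ¬r). Evaluate φ at each world:
  a (successors {a}): φ is false.
  b (successors {b}): φ is false.
  c (successors {c, d, g, h}): φ is false.
  d (successors {c, d, f}): φ is false.
  e (successors {a, c, e, f, g}): φ is false.
  f (successors {b, f}): φ is false.
  g (successors {e, g}): φ is false.
  h (successors {f, h}): φ is false.
For instance, at d:
  At d: □(□q ∧ ¬r) requires □q ∧ ¬r at every successor {c, d, f}.
    □q ∧ ¬r fails at c, so □(□q ∧ ¬r) is false at d.
      At c: □q is false, ¬r is false, so □q ∧ ¬r is false.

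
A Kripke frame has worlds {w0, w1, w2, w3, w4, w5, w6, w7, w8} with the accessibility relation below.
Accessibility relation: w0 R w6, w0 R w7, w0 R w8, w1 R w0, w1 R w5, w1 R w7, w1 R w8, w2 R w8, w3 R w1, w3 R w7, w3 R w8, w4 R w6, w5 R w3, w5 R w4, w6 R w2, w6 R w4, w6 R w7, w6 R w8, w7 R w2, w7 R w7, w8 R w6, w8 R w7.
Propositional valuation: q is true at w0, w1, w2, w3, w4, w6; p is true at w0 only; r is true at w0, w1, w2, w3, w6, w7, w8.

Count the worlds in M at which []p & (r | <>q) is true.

0

Let φ = []p & (r | <>q). Evaluate φ at each world:
  w0 (successors {w6, w7, w8}): φ is false.
  w1 (successors {w0, w5, w7, w8}): φ is false.
  w2 (successors {w8}): φ is false.
  w3 (successors {w1, w7, w8}): φ is false.
  w4 (successors {w6}): φ is false.
  w5 (successors {w3, w4}): φ is false.
  w6 (successors {w2, w4, w7, w8}): φ is false.
  w7 (successors {w2, w7}): φ is false.
  w8 (successors {w6, w7}): φ is false.
For instance, at w3:
  At w3: []p is false, r | <>q is true, so []p & (r | <>q) is false.
    At w3: []p requires p at every successor {w1, w7, w8}.
      p fails at w1, so []p is false at w3.
    At w3: r is true, <>q is true, so r | <>q is true.
      At w3: <>q requires q at some successor in {w1, w7, w8}.
        q holds at w1, so <>q is true at w3.
Satisfying worlds: none.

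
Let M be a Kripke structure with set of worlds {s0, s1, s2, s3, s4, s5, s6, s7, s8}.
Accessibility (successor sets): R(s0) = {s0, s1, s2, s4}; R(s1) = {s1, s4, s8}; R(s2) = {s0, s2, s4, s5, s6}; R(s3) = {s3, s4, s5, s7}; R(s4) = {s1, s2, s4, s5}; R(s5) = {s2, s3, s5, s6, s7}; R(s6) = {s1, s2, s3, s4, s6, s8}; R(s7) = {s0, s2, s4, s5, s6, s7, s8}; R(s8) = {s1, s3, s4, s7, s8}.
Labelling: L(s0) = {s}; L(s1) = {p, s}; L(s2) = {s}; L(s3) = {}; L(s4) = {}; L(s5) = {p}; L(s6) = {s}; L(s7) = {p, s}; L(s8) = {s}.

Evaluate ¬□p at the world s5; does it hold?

Yes

Recall that □ψ holds at a world iff ψ holds at every accessible world, and ◇ψ holds iff ψ holds at some accessible world.
At s5: □p is false, so ¬□p is true.
  At s5: □p requires p at every successor {s2, s3, s5, s6, s7}.
    p fails at s2, so □p is false at s5.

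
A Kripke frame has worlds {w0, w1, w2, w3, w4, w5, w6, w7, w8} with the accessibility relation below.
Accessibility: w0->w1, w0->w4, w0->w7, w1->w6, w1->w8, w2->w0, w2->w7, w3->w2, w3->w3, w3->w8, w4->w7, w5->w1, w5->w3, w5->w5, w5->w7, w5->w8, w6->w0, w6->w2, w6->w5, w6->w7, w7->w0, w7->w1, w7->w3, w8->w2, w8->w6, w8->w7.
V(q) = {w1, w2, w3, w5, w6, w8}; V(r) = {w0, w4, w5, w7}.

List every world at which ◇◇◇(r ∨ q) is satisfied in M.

w0, w1, w2, w3, w4, w5, w6, w7, w8

Let φ = ◇◇◇(r ∨ q). Evaluate φ at each world:
  w0 (successors {w1, w4, w7}): φ is true.
  w1 (successors {w6, w8}): φ is true.
  w2 (successors {w0, w7}): φ is true.
  w3 (successors {w2, w3, w8}): φ is true.
  w4 (successors {w7}): φ is true.
  w5 (successors {w1, w3, w5, w7, w8}): φ is true.
  w6 (successors {w0, w2, w5, w7}): φ is true.
  w7 (successors {w0, w1, w3}): φ is true.
  w8 (successors {w2, w6, w7}): φ is true.
For instance, at w8:
  At w8: ◇◇◇(r ∨ q) requires ◇◇(r ∨ q) at some successor in {w2, w6, w7}.
    ◇◇(r ∨ q) holds at w2, so ◇◇◇(r ∨ q) is true at w8.
      At w2: ◇◇(r ∨ q) requires ◇(r ∨ q) at some successor in {w0, w7}.
        ◇(r ∨ q) holds at w0, so ◇◇(r ∨ q) is true at w2.
Satisfying worlds: {w0, w1, w2, w3, w4, w5, w6, w7, w8}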